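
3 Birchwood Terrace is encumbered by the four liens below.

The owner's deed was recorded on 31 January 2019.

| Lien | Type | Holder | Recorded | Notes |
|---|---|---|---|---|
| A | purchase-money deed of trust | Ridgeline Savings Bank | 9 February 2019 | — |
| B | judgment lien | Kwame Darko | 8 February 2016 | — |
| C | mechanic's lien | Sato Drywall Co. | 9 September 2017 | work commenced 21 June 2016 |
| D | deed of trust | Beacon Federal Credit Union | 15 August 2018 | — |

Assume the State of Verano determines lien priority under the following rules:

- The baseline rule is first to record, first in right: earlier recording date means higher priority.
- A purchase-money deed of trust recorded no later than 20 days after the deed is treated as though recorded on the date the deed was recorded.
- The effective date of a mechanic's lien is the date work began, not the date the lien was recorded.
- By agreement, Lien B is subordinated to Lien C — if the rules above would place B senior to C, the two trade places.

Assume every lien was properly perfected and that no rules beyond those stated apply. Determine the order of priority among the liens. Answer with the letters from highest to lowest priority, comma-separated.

C, B, D, A

Effective dates: A was recorded within the 20-day window, so its effective date is the deed date 31 January 2019; C relates back to 21 June 2016 (work commenced).
Sorted by effective date: B (8 February 2016), C (21 June 2016), D (15 August 2018), A (31 January 2019).
The subordination applies — B was senior to C — so B and C swap.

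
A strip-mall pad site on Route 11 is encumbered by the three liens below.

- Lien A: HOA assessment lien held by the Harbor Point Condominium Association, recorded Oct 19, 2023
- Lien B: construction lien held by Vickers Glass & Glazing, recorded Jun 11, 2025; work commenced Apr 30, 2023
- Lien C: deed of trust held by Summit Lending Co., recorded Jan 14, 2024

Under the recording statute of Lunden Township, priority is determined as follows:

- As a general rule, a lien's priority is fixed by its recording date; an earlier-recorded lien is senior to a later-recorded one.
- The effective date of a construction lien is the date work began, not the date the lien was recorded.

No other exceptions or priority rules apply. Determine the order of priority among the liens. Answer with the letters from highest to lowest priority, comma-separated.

B, A, C

Effective dates: B's effective date is Apr 30, 2023, when work began.
By effective date: B (Apr 30, 2023), A (Oct 19, 2023), C (Jan 14, 2024).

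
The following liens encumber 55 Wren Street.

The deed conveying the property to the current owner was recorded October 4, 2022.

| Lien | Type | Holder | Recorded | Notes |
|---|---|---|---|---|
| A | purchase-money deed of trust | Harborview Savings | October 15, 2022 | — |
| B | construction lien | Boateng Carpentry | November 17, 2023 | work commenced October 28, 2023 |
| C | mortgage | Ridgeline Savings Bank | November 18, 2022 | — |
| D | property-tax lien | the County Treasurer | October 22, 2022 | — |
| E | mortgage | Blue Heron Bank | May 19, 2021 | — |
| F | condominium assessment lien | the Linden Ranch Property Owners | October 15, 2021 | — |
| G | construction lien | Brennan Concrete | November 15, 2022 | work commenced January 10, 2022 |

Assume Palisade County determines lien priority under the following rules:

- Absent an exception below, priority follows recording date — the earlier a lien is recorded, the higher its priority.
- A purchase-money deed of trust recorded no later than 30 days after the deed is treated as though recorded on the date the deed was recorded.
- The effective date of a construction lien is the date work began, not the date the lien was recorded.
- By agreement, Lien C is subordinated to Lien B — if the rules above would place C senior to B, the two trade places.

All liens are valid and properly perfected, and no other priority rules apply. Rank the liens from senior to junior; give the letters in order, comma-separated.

E, F, G, A, D, B, C

Effective dates after the stated exceptions: A was recorded within the 30-day window, so its effective date is the deed date October 4, 2022; B's effective date is October 28, 2023, when work began; G is treated as recorded January 10, 2022, the work-commencement date.
By effective date, earliest first: E (May 19, 2021), F (October 15, 2021), G (January 10, 2022), A (October 4, 2022), D (October 22, 2022), C (November 18, 2022), B (October 28, 2023).
The subordination applies — C was senior to B — so C and B swap.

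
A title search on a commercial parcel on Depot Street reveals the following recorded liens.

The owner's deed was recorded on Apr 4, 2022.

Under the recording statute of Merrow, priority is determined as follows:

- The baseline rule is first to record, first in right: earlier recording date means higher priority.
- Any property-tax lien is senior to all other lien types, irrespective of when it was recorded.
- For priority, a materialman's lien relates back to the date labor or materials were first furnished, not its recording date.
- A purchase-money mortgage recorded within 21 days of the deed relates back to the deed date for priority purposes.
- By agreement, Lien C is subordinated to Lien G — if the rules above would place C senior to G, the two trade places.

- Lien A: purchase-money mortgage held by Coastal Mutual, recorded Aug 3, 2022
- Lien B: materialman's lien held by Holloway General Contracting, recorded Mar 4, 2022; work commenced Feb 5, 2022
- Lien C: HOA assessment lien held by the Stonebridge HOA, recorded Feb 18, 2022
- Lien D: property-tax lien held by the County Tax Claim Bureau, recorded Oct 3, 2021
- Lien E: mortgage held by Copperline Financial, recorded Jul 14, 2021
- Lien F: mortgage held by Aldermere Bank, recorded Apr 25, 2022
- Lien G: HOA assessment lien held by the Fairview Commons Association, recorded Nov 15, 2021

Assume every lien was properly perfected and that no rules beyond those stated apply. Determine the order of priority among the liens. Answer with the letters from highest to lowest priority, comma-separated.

D, E, G, B, C, F, A

Effective dates: A was recorded 121 days after the deed, outside the 21-day window, so it keeps its recording date; B is treated as recorded Feb 5, 2022, the work-commencement date.
D, as a property-tax lien, has superpriority and ranks first.
Among the remaining liens, by effective date: E (Jul 14, 2021), G (Nov 15, 2021), B (Feb 5, 2022), C (Feb 18, 2022), F (Apr 25, 2022), A (Aug 3, 2022).
Since C is not senior to G, the subordination leaves the order unchanged.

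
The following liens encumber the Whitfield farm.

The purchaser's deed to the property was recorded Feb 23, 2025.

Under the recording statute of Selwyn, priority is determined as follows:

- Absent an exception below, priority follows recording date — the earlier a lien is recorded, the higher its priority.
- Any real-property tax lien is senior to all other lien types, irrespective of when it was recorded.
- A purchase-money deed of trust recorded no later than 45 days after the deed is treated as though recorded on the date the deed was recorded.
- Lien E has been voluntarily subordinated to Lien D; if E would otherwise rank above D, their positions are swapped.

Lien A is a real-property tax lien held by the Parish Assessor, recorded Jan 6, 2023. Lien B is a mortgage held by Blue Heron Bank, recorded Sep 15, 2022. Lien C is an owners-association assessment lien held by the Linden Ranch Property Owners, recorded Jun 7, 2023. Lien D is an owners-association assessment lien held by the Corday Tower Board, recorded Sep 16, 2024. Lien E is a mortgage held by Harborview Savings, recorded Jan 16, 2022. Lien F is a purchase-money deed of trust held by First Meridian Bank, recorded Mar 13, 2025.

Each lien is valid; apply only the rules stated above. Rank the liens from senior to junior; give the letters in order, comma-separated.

A, D, B, C, E, F

Effective dates: F relates back to the deed date Feb 23, 2025.
A is a real-property tax lien, so it outranks all other liens regardless of date.
The other liens, earliest effective date first: E (Jan 16, 2022), B (Sep 15, 2022), C (Jun 7, 2023), D (Sep 16, 2024), F (Feb 23, 2025).
The subordination applies — E was senior to D — so E and D swap.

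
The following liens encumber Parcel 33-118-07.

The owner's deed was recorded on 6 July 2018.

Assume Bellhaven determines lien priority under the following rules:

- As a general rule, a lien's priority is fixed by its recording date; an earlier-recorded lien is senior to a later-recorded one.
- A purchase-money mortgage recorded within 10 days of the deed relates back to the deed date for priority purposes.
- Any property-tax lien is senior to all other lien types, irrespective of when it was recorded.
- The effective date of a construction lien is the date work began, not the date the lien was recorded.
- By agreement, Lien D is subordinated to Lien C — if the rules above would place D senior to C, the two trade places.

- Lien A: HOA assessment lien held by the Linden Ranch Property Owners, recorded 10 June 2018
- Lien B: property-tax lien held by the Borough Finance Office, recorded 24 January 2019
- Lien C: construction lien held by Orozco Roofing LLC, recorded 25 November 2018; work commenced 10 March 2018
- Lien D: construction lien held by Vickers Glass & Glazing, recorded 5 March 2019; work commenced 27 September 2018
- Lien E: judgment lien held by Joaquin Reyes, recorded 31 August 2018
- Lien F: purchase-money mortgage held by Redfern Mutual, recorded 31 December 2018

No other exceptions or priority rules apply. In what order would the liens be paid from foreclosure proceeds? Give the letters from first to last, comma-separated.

Effective dates: C relates back to 10 March 2018 (work commenced); D is treated as recorded 27 September 2018, the work-commencement date; F missed the 10-day window (178 days after the deed), so its recording date stands.
B is a property-tax lien and takes priority over every other lien.
Remaining liens by effective date: C (10 March 2018), A (10 June 2018), E (31 August 2018), D (27 September 2018), F (31 December 2018).
D already ranks below C; the subordination has no effect.

B, C, A, E, D, F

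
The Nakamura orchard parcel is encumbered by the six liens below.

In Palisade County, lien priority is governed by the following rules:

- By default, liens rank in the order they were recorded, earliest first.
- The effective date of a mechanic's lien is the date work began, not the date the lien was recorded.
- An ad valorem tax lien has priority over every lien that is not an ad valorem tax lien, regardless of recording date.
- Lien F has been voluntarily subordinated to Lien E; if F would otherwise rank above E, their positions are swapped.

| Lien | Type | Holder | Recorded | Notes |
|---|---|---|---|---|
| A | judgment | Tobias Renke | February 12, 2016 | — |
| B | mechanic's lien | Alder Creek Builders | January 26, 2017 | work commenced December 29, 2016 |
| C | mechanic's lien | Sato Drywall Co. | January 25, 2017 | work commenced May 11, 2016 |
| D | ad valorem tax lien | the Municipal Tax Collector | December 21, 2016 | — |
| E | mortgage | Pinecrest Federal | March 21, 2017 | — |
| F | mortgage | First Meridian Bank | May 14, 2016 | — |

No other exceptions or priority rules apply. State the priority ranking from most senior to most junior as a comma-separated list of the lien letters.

First, effective dates: B is treated as recorded December 29, 2016, the work-commencement date; C is treated as recorded May 11, 2016, the work-commencement date.
As an ad valorem tax lien, D is senior to every other lien.
The other liens, earliest effective date first: A (February 12, 2016), C (May 11, 2016), F (May 14, 2016), B (December 29, 2016), E (March 21, 2017).
Because F would otherwise rank above E, the subordination swaps them.

D, A, C, E, B, F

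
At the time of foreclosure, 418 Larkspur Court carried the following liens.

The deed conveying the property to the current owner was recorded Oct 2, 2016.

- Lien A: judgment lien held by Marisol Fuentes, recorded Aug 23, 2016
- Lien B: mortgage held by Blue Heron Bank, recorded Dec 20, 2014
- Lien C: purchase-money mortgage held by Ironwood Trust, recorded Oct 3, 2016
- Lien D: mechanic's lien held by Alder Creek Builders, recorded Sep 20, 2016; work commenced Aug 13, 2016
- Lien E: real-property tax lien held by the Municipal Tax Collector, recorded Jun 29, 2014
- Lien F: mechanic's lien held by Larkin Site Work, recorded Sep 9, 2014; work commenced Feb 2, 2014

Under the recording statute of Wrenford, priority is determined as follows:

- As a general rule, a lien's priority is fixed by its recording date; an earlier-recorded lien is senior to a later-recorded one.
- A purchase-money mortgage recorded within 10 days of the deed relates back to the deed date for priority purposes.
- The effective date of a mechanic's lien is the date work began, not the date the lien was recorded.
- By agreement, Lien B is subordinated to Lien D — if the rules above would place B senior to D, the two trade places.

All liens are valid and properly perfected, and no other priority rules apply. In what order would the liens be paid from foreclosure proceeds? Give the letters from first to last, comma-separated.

Effective dates after the stated exceptions: C was recorded within the 10-day window, so its effective date is the deed date Oct 2, 2016; D is treated as recorded Aug 13, 2016, the work-commencement date; F's effective date is Feb 2, 2014, when work began.
By effective date, earliest first: F (Feb 2, 2014), E (Jun 29, 2014), B (Dec 20, 2014), D (Aug 13, 2016), A (Aug 23, 2016), C (Oct 2, 2016).
The subordination applies — B was senior to D — so B and D swap.

F, E, D, B, A, C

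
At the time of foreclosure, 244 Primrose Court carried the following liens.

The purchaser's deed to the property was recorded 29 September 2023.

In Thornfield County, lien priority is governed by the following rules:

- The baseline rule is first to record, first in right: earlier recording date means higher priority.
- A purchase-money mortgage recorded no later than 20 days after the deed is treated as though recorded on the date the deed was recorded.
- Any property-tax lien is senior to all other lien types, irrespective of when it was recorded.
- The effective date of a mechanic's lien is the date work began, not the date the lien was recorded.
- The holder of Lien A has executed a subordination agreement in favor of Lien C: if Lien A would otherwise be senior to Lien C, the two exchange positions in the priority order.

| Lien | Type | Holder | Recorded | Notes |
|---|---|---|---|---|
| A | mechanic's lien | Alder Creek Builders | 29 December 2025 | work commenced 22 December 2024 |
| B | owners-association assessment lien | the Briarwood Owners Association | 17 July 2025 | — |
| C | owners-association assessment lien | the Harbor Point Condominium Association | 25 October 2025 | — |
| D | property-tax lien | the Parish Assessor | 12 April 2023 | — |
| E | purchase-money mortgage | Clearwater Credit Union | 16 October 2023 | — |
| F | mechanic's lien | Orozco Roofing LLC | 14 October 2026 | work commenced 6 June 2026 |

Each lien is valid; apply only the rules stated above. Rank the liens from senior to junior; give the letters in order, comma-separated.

D, E, C, B, A, F

First, effective dates: A is treated as recorded 22 December 2024, the work-commencement date; E's effective date is the deed date, 29 September 2023; F is treated as recorded 6 June 2026, the work-commencement date.
D, as a property-tax lien, has superpriority and ranks first.
The other liens, earliest effective date first: E (29 September 2023), A (22 December 2024), B (17 July 2025), C (25 October 2025), F (6 June 2026).
A would otherwise be senior to C, so under the subordination agreement A and C exchange positions.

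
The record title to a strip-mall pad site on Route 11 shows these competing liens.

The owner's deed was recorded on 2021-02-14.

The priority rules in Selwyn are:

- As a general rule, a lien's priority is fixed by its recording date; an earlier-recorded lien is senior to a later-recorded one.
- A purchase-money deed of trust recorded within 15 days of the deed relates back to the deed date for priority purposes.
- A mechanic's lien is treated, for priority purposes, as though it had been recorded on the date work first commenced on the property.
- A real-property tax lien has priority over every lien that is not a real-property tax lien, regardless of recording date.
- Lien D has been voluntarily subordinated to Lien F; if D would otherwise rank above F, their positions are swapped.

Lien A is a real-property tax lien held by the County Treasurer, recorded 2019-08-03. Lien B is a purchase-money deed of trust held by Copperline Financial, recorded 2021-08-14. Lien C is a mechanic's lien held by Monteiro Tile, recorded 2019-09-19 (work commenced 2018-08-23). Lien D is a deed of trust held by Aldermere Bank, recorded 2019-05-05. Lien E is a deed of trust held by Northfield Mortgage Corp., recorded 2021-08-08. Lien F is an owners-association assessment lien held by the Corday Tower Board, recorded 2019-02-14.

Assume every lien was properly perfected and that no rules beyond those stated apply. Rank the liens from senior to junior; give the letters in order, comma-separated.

A, C, F, D, E, B

Effective dates after the stated exceptions: B was recorded 181 days after the deed — beyond 15 days — so no relation-back applies; C's effective date is 2018-08-23, when work began.
A is a real-property tax lien and takes priority over every other lien.
Remaining liens by effective date: C (2018-08-23), F (2019-02-14), D (2019-05-05), E (2021-08-08), B (2021-08-14).
Since D is not senior to F, the subordination leaves the order unchanged.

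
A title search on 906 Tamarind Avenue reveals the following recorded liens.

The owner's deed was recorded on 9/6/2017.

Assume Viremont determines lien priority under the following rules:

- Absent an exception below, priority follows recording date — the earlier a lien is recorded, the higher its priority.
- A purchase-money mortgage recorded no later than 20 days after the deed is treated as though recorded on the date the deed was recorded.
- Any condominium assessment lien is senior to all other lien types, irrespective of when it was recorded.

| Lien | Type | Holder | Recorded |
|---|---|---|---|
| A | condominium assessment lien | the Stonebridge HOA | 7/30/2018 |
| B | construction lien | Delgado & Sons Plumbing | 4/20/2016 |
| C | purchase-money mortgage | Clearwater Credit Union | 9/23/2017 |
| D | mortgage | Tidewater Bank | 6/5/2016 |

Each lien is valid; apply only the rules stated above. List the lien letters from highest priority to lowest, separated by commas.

A, B, D, C

Effective dates after the stated exceptions: C relates back to the deed date 9/6/2017.
As a condominium assessment lien, A is senior to every other lien.
Among the remaining liens, by effective date: B (4/20/2016), D (6/5/2016), C (9/6/2017).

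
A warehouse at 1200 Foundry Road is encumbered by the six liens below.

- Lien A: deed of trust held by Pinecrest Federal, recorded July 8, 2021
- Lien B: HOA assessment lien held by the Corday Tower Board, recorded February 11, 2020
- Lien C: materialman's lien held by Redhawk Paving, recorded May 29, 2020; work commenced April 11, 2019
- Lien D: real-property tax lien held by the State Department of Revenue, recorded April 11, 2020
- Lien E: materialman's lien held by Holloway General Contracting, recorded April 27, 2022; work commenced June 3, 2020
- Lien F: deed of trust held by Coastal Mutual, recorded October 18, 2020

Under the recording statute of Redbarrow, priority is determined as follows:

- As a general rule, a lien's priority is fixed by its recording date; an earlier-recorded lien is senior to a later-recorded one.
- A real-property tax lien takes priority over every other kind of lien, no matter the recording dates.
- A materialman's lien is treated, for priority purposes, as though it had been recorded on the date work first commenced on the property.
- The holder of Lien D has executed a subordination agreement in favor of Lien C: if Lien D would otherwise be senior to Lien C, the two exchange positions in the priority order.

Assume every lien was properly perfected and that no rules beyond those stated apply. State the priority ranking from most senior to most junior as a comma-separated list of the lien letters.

C, D, B, E, F, A

Adjusting effective dates: C's effective date is April 11, 2019, when work began; E's effective date is June 3, 2020, when work began.
D is a real-property tax lien, so it outranks all other liens regardless of date.
The other liens, earliest effective date first: C (April 11, 2019), B (February 11, 2020), E (June 3, 2020), F (October 18, 2020), A (July 8, 2021).
D is senior to C before the subordination, so the two trade places.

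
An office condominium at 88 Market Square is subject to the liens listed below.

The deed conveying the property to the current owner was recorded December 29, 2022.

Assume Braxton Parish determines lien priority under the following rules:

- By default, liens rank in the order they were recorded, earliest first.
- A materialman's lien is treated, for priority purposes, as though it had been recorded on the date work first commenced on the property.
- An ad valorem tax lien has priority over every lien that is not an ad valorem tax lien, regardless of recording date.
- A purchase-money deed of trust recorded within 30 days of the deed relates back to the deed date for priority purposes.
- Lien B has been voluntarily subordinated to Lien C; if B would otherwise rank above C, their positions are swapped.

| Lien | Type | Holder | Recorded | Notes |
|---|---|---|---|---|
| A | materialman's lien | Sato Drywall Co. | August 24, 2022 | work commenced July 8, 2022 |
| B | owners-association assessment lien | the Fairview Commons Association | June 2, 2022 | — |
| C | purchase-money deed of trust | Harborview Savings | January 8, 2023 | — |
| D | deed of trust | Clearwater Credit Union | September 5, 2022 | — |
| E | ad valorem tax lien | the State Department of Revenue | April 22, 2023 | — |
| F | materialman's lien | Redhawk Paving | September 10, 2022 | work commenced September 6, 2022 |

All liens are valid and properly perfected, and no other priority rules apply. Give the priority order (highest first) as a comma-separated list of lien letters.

E, C, A, D, F, B

Adjusting effective dates: A is treated as recorded July 8, 2022, the work-commencement date; C relates back to the deed date December 29, 2022; F relates back to September 6, 2022 (work commenced).
E is an ad valorem tax lien and takes priority over every other lien.
Among the remaining liens, by effective date: B (June 2, 2022), A (July 8, 2022), D (September 5, 2022), F (September 6, 2022), C (December 29, 2022).
B is senior to C before the subordination, so the two trade places.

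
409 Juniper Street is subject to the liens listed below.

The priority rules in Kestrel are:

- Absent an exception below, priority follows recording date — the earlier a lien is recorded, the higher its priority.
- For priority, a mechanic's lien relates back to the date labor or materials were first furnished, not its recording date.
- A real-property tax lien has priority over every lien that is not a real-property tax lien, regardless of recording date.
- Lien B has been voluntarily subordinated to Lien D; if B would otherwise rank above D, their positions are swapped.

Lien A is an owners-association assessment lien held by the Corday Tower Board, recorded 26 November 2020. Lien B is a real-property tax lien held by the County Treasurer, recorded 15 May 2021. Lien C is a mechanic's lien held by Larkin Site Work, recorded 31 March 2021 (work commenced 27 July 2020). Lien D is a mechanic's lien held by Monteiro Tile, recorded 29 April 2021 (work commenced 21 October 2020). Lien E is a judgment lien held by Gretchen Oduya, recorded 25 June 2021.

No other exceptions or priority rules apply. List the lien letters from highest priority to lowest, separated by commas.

D, C, B, A, E

First, effective dates: C's effective date is 27 July 2020, when work began; D is treated as recorded 21 October 2020, the work-commencement date.
B, as a real-property tax lien, has superpriority and ranks first.
Ordering the rest by effective date: C (27 July 2020), D (21 October 2020), A (26 November 2020), E (25 June 2021).
The subordination applies — B was senior to D — so B and D swap.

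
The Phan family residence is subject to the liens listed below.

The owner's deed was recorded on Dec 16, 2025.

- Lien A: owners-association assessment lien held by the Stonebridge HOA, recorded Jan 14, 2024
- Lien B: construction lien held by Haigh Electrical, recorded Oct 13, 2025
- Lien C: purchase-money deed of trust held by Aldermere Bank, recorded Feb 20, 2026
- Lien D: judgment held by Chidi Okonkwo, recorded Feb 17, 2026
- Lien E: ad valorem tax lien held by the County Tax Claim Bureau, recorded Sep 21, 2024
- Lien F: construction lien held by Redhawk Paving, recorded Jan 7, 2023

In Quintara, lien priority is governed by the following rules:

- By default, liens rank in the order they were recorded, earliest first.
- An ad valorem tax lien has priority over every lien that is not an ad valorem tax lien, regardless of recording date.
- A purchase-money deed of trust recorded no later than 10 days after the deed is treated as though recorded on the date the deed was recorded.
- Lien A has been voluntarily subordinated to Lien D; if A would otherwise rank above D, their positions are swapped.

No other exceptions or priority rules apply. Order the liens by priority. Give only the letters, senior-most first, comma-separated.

E, F, D, B, A, C

Adjusting effective dates: C was recorded 66 days after the deed — beyond 10 days — so no relation-back applies.
E, as an ad valorem tax lien, has superpriority and ranks first.
Ordering the rest by effective date: F (Jan 7, 2023), A (Jan 14, 2024), B (Oct 13, 2025), D (Feb 17, 2026), C (Feb 20, 2026).
A would otherwise be senior to D, so under the subordination agreement A and D exchange positions.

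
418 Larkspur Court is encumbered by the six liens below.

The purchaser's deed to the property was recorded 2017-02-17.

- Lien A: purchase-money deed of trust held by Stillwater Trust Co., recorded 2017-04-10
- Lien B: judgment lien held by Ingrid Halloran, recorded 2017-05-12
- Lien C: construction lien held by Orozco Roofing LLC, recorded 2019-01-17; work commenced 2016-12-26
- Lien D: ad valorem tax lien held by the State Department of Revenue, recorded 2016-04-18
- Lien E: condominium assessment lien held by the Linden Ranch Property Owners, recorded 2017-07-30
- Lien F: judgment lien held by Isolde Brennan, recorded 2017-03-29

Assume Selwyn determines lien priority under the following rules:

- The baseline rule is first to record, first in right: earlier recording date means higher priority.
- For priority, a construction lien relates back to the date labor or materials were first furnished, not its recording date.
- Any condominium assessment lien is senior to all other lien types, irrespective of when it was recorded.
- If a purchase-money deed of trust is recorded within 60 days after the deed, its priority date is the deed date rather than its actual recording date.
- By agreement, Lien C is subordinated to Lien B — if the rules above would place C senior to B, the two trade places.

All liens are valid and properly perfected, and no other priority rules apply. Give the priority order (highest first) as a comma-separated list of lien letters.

E, D, B, A, F, C

Effective dates after the stated exceptions: A was recorded within the 60-day window, so its effective date is the deed date 2017-02-17; C's effective date is 2016-12-26, when work began.
E, as a condominium assessment lien, has superpriority and ranks first.
Remaining liens by effective date: D (2016-04-18), C (2016-12-26), A (2017-02-17), F (2017-03-29), B (2017-05-12).
Because C would otherwise rank above B, the subordination swaps them.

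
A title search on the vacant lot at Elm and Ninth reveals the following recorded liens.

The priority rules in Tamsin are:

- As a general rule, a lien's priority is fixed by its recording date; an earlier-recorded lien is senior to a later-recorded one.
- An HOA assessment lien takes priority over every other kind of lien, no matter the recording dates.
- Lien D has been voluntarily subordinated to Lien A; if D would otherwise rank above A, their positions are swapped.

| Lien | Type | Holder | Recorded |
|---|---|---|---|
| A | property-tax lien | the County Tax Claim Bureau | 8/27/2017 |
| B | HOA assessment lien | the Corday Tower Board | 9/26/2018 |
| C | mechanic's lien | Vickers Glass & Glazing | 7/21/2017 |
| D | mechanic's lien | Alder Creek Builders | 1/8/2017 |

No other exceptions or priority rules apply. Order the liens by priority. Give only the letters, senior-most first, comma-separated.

B, A, C, D

B, as an HOA assessment lien, has superpriority and ranks first.
Remaining liens by effective date: D (1/8/2017), C (7/21/2017), A (8/27/2017).
The subordination applies — D was senior to A — so D and A swap.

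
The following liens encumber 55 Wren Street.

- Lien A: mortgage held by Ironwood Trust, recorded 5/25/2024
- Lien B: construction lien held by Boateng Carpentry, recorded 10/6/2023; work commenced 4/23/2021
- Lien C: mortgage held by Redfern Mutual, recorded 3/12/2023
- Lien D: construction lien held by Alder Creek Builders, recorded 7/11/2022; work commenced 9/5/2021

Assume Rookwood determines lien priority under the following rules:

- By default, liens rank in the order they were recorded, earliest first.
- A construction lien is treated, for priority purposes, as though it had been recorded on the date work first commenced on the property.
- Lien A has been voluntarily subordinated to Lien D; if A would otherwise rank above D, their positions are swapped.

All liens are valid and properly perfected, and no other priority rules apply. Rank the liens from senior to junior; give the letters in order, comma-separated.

B, D, C, A

Effective dates: B is treated as recorded 4/23/2021, the work-commencement date; D relates back to 9/5/2021 (work commenced).
By effective date, earliest first: B (4/23/2021), D (9/5/2021), C (3/12/2023), A (5/25/2024).
A is already junior to D, so the subordination agreement changes nothing.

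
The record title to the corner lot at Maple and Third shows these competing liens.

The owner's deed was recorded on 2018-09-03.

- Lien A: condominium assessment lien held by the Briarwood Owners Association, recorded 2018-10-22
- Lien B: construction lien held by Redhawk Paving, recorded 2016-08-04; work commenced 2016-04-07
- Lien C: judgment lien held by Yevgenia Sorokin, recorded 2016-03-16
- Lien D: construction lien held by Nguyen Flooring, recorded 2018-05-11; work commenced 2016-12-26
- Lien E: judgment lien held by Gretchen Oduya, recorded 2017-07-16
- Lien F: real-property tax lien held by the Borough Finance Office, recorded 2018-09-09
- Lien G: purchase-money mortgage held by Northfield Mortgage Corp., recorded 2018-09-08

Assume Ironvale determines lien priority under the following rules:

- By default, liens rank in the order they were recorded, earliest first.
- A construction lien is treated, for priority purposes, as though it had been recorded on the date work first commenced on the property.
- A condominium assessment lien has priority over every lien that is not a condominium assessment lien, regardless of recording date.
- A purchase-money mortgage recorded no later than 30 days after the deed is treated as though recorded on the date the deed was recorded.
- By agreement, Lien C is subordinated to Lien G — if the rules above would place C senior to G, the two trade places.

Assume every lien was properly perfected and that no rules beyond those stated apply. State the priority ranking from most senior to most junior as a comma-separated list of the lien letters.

A, G, B, D, E, C, F

Effective dates after the stated exceptions: B relates back to 2016-04-07 (work commenced); D's effective date is 2016-12-26, when work began; G's effective date is the deed date, 2018-09-03.
A is a condominium assessment lien, so it outranks all other liens regardless of date.
Ordering the rest by effective date: C (2016-03-16), B (2016-04-07), D (2016-12-26), E (2017-07-16), G (2018-09-03), F (2018-09-09).
The subordination applies — C was senior to G — so C and G swap.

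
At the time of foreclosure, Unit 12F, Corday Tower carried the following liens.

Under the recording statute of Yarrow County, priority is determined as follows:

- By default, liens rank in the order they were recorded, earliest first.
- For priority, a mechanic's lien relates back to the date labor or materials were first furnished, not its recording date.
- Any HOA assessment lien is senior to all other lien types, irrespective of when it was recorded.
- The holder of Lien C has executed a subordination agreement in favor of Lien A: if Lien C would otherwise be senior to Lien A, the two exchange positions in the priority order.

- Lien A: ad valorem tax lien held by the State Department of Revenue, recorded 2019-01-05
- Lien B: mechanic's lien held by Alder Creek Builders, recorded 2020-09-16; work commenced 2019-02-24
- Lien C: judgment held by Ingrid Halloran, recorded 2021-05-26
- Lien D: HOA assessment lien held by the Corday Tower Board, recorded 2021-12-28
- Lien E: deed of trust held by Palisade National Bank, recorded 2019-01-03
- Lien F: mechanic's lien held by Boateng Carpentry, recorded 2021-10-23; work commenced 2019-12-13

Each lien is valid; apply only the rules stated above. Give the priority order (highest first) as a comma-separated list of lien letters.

Effective dates: B's effective date is 2019-02-24, when work began; F's effective date is 2019-12-13, when work began.
D is an HOA assessment lien and takes priority over every other lien.
The other liens, earliest effective date first: E (2019-01-03), A (2019-01-05), B (2019-02-24), F (2019-12-13), C (2021-05-26).
Since C is not senior to A, the subordination leaves the order unchanged.

D, E, A, B, F, C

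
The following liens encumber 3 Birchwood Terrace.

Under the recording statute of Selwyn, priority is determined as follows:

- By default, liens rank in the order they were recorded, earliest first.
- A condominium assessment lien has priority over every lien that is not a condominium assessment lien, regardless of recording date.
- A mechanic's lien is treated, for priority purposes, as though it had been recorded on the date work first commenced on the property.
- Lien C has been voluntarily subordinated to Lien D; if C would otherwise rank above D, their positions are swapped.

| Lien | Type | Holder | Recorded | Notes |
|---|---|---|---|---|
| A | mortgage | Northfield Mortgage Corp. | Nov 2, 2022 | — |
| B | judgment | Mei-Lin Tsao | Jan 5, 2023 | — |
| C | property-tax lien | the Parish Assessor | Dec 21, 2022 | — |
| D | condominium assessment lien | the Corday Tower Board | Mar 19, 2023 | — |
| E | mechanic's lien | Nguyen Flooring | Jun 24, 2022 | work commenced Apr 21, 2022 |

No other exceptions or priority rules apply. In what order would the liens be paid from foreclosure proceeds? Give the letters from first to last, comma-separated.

Effective dates after the stated exceptions: E's effective date is Apr 21, 2022, when work began.
D, as a condominium assessment lien, has superpriority and ranks first.
Ordering the rest by effective date: E (Apr 21, 2022), A (Nov 2, 2022), C (Dec 21, 2022), B (Jan 5, 2023).
C is already junior to D, so the subordination agreement changes nothing.

D, E, A, C, B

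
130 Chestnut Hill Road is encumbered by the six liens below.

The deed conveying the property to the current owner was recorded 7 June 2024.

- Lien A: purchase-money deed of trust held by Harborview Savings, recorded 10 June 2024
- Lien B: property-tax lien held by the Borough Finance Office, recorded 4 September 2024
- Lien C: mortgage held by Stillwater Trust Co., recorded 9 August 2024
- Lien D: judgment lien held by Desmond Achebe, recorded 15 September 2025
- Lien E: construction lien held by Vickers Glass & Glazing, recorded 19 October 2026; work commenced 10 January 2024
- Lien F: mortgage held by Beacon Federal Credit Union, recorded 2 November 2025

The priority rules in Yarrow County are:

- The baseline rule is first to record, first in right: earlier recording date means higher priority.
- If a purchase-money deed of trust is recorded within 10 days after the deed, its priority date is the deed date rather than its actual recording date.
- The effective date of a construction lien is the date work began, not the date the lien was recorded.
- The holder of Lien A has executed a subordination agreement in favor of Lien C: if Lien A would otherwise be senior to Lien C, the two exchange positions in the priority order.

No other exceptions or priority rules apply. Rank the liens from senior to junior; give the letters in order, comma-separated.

Adjusting effective dates: A's effective date is the deed date, 7 June 2024; E relates back to 10 January 2024 (work commenced).
By effective date: E (10 January 2024), A (7 June 2024), C (9 August 2024), B (4 September 2024), D (15 September 2025), F (2 November 2025).
Because A would otherwise rank above C, the subordination swaps them.

E, C, A, B, D, F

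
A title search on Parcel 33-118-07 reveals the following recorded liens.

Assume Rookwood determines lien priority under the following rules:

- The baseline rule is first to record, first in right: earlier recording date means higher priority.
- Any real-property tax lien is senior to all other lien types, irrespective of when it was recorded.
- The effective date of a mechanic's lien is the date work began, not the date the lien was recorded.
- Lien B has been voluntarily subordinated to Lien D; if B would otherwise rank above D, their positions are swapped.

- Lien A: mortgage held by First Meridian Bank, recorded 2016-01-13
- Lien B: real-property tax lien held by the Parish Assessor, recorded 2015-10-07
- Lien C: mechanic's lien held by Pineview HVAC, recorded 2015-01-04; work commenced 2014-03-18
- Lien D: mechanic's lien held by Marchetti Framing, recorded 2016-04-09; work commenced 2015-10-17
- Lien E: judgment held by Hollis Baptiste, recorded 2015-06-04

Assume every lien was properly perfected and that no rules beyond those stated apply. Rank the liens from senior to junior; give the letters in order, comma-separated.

Effective dates after the stated exceptions: C's effective date is 2014-03-18, when work began; D is treated as recorded 2015-10-17, the work-commencement date.
B, as a real-property tax lien, has superpriority and ranks first.
Ordering the rest by effective date: C (2014-03-18), E (2015-06-04), D (2015-10-17), A (2016-01-13).
B is senior to D before the subordination, so the two trade places.

D, C, E, B, A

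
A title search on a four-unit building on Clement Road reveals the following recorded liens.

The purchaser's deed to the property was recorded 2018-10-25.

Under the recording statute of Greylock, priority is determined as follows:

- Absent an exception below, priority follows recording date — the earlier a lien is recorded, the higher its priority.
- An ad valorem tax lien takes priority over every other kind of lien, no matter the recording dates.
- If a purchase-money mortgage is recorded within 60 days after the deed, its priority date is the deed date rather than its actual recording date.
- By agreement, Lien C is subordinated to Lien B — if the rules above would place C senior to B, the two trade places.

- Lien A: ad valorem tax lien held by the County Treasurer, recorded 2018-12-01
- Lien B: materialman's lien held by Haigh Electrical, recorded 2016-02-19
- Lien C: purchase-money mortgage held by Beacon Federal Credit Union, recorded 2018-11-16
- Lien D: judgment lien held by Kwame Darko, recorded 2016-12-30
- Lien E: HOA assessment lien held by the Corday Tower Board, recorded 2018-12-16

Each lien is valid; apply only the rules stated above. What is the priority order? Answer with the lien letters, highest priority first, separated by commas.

A, B, D, C, E

Adjusting effective dates: C was recorded within the 60-day window, so its effective date is the deed date 2018-10-25.
A is an ad valorem tax lien, so it outranks all other liens regardless of date.
Ordering the rest by effective date: B (2016-02-19), D (2016-12-30), C (2018-10-25), E (2018-12-16).
C already ranks below B; the subordination has no effect.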